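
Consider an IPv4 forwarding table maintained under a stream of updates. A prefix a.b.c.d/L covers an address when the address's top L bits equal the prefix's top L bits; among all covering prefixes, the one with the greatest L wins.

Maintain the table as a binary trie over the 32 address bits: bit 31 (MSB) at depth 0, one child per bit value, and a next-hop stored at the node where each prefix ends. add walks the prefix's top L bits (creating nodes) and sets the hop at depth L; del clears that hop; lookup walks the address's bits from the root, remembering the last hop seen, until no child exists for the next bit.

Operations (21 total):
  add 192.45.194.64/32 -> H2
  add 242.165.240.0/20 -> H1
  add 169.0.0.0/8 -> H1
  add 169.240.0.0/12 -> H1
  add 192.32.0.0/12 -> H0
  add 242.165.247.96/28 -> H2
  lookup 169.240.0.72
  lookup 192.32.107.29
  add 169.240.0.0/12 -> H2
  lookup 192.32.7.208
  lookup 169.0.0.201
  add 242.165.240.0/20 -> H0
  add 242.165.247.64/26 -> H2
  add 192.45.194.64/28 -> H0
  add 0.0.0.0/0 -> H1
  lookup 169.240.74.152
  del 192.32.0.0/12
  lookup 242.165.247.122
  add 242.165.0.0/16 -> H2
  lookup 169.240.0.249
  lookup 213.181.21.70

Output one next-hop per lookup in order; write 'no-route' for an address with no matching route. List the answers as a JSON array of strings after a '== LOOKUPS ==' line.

Apply in order:
  + 192.45.194.64/32 (H2) depth=32
  + 242.165.240.0/20 (H1) depth=20
  + 169.0.0.0/8 (H1) depth=8
  + 169.240.0.0/12 (H1) depth=12
  + 192.32.0.0/12 (H0) depth=12
  + 242.165.247.96/28 (H2) depth=28
  ? 169.240.0.72  path d0:-→d1:-→d2:-→d3:-→d4:-→d5:-→d6:-→d7:-→d8:H1→d9:-→d10:-→d11:-→d12:H1  best=H1
  ? 192.32.107.29  path d0:-→d1:-→d2:-→d3:-→d4:-→d5:-→d6:-→d7:-→d8:-→d9:-→d10:-→d11:-→d12:H0  best=H0
  + 169.240.0.0/12 (H2) depth=12
  ? 192.32.7.208  path d0:-→d1:-→d2:-→d3:-→d4:-→d5:-→d6:-→d7:-→d8:-→d9:-→d10:-→d11:-→d12:H0  best=H0
  ? 169.0.0.201  path d0:-→d1:-→d2:-→d3:-→d4:-→d5:-→d6:-→d7:-→d8:H1  best=H1
  + 242.165.240.0/20 (H0) depth=20
  + 242.165.247.64/26 (H2) depth=26
  + 192.45.194.64/28 (H0) depth=28
  + 0.0.0.0/0 (H1) depth=0
  ? 169.240.74.152  path d0:H1→d1:-→d2:-→d3:-→d4:-→d5:-→d6:-→d7:-→d8:H1→d9:-→d10:-→d11:-→d12:H2  best=H2
  del 192.32.0.0/12 (clear depth 12)
  ? 242.165.247.122  path d0:H1→d1:-→d2:-→d3:-→d4:-→d5:-→d6:-→d7:-→d8:-→d9:-→d10:-→d11:-→d12:-→d13:-→d14:-→d15:-→d16:-→d17:-→d18:-→d19:-→d20:H0→d21:-→d22:-→d23:-→d24:-→d25:-→d26:H2→d27:-  best=H2
  + 242.165.0.0/16 (H2) depth=16
  ? 169.240.0.249  path d0:H1→d1:-→d2:-→d3:-→d4:-→d5:-→d6:-→d7:-→d8:H1→d9:-→d10:-→d11:-→d12:H2  best=H2
  ? 213.181.21.70  path d0:H1→d1:-→d2:-→d3:-  best=H1

== LOOKUPS ==
["H1","H0","H0","H1","H2","H2","H2","H1"]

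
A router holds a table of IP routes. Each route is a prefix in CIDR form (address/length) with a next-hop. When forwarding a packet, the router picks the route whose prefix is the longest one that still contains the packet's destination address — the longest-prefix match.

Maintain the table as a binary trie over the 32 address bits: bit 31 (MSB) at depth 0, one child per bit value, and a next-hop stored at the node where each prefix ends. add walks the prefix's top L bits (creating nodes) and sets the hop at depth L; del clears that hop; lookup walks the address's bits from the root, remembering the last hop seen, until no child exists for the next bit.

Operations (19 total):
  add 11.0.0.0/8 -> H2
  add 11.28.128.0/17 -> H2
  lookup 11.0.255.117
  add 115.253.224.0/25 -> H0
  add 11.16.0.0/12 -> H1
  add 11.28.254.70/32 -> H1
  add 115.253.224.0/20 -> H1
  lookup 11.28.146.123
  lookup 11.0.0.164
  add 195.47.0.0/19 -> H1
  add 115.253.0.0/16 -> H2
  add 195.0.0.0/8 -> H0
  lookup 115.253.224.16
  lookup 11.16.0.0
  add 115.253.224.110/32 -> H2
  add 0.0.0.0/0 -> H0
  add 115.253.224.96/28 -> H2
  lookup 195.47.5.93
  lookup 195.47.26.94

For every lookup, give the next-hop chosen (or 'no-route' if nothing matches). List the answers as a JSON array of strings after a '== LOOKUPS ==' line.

Apply in order:
  add 11.0.0.0/8 -> H2 at depth 8
  add 11.28.128.0/17 -> H2 at depth 17
  lookup 11.0.255.117: bits 00001011000 walk d0:-→d1:-→d2:-→d3:-→d4:-→d5:-→d6:-→d7:-→d8:H2→d9:-→d10:-→d11:- -> H2
  add 115.253.224.0/25 -> H0 at depth 25
  add 11.16.0.0/12 -> H1 at depth 12
  add 11.28.254.70/32 -> H1 at depth 32
  add 115.253.224.0/20 -> H1 at depth 20
  lookup 11.28.146.123: bits 00001011000111001 walk d0:-→d1:-→d2:-→d3:-→d4:-→d5:-→d6:-→d7:-→d8:H2→d9:-→d10:-→d11:-→d12:H1→d13:-→d14:-→d15:-→d16:-→d17:H2 -> H2
  lookup 11.0.0.164: bits 00001011000 walk d0:-→d1:-→d2:-→d3:-→d4:-→d5:-→d6:-→d7:-→d8:H2→d9:-→d10:-→d11:- -> H2
  add 195.47.0.0/19 -> H1 at depth 19
  add 115.253.0.0/16 -> H2 at depth 16
  add 195.0.0.0/8 -> H0 at depth 8
  lookup 115.253.224.16: bits 0111001111111101111000000 walk d0:-→d1:-→d2:-→d3:-→d4:-→d5:-→d6:-→d7:-→d8:-→d9:-→d10:-→d11:-→d12:-→d13:-→d14:-→d15:-→d16:H2→d17:-→d18:-→d19:-→d20:H1→d21:-→d22:-→d23:-→d24:-→d25:H0 -> H0
  lookup 11.16.0.0: bits 000010110001 walk d0:-→d1:-→d2:-→d3:-→d4:-→d5:-→d6:-→d7:-→d8:H2→d9:-→d10:-→d11:-→d12:H1 -> H1
  add 115.253.224.110/32 -> H2 at depth 32
  add 0.0.0.0/0 -> H0 at depth 0
  add 115.253.224.96/28 -> H2 at depth 28
  lookup 195.47.5.93: bits 1100001100101111000 walk d0:H0→d1:-→d2:-→d3:-→d4:-→d5:-→d6:-→d7:-→d8:H0→d9:-→d10:-→d11:-→d12:-→d13:-→d14:-→d15:-→d16:-→d17:-→d18:-→d19:H1 -> H1
  lookup 195.47.26.94: bits 1100001100101111000 walk d0:H0→d1:-→d2:-→d3:-→d4:-→d5:-→d6:-→d7:-→d8:H0→d9:-→d10:-→d11:-→d12:-→d13:-→d14:-→d15:-→d16:-→d17:-→d18:-→d19:H1 -> H1

== LOOKUPS ==
["H2","H2","H2","H0","H1","H1","H1"]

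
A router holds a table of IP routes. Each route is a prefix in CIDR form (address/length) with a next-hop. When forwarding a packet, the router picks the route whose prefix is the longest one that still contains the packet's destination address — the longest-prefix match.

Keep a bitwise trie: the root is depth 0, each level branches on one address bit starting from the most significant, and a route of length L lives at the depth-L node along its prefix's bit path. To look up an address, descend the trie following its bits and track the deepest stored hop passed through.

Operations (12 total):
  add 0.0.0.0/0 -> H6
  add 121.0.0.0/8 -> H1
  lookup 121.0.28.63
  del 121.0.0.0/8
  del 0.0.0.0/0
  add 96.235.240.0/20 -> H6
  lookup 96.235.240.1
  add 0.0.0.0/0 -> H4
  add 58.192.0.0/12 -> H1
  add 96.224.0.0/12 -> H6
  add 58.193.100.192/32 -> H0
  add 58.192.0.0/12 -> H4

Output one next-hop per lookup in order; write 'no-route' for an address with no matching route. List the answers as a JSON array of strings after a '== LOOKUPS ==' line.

Trace:
  add 0.0.0.0/0 -> H6 at depth 0
  add 121.0.0.0/8 -> H1 at depth 8
  Q 121.0.28.63: descend 01111001 ; hops seen [H6,H1] ; pick H1
  - 121.0.0.0/8 clear@8
  - 0.0.0.0/0 clear@0
  add 96.235.240.0/20 -> H6 at depth 20
  Q 96.235.240.1: descend 01100000111010111111 ; hops seen [H6] ; pick H6
  add 0.0.0.0/0 -> H4 at depth 0
  add 58.192.0.0/12 -> H1 at depth 12
  add 96.224.0.0/12 -> H6 at depth 12
  add 58.193.100.192/32 -> H0 at depth 32
  add 58.192.0.0/12 -> H4 at depth 12

== LOOKUPS ==
["H1","H6"]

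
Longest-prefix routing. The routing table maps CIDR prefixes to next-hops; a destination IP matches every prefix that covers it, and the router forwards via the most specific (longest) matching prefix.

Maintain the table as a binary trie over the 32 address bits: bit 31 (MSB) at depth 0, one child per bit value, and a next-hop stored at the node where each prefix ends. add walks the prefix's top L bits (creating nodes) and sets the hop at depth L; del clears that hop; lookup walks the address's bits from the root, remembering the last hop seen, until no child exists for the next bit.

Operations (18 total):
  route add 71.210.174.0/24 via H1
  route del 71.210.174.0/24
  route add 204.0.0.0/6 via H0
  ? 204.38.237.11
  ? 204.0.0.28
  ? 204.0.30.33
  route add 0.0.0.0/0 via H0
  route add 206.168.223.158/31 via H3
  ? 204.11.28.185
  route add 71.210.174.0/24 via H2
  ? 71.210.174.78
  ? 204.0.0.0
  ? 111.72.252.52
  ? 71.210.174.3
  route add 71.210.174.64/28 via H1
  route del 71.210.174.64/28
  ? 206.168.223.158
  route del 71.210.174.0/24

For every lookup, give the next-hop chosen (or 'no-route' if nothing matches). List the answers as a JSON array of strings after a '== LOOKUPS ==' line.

Process each operation:
  add 71.210.174.0/24 -> H1 at depth 24
  - 71.210.174.0/24 clear@24
  add 204.0.0.0/6 -> H0 at depth 6
  lookup 204.38.237.11: bits 110011 walk d0:-→d1:-→d2:-→d3:-→d4:-→d5:-→d6:H0 -> H0
  lookup 204.0.0.28: bits 110011 walk d0:-→d1:-→d2:-→d3:-→d4:-→d5:-→d6:H0 -> H0
  lookup 204.0.30.33: bits 110011 walk d0:-→d1:-→d2:-→d3:-→d4:-→d5:-→d6:H0 -> H0
  add 0.0.0.0/0 -> H0 at depth 0
  add 206.168.223.158/31 -> H3 at depth 31
  lookup 204.11.28.185: bits 110011 walk d0:H0→d1:-→d2:-→d3:-→d4:-→d5:-→d6:H0 -> H0
  add 71.210.174.0/24 -> H2 at depth 24
  lookup 71.210.174.78: bits 010001111101001010101110 walk d0:H0→d1:-→d2:-→d3:-→d4:-→d5:-→d6:-→d7:-→d8:-→d9:-→d10:-→d11:-→d12:-→d13:-→d14:-→d15:-→d16:-→d17:-→d18:-→d19:-→d20:-→d21:-→d22:-→d23:-→d24:H2 -> H2
  lookup 204.0.0.0: bits 110011 walk d0:H0→d1:-→d2:-→d3:-→d4:-→d5:-→d6:H0 -> H0
  lookup 111.72.252.52: bits 01 walk d0:H0→d1:-→d2:- -> H0
  lookup 71.210.174.3: bits 010001111101001010101110 walk d0:H0→d1:-→d2:-→d3:-→d4:-→d5:-→d6:-→d7:-→d8:-→d9:-→d10:-→d11:-→d12:-→d13:-→d14:-→d15:-→d16:-→d17:-→d18:-→d19:-→d20:-→d21:-→d22:-→d23:-→d24:H2 -> H2
  add 71.210.174.64/28 -> H1 at depth 28
  - 71.210.174.64/28 clear@28
  lookup 206.168.223.158: bits 1100111010101000110111111001111 walk d0:H0→d1:-→d2:-→d3:-→d4:-→d5:-→d6:H0→d7:-→d8:-→d9:-→d10:-→d11:-→d12:-→d13:-→d14:-→d15:-→d16:-→d17:-→d18:-→d19:-→d20:-→d21:-→d22:-→d23:-→d24:-→d25:-→d26:-→d27:-→d28:-→d29:-→d30:-→d31:H3 -> H3
  - 71.210.174.0/24 clear@24

== LOOKUPS ==
["H0","H0","H0","H0","H2","H0","H0","H2","H3"]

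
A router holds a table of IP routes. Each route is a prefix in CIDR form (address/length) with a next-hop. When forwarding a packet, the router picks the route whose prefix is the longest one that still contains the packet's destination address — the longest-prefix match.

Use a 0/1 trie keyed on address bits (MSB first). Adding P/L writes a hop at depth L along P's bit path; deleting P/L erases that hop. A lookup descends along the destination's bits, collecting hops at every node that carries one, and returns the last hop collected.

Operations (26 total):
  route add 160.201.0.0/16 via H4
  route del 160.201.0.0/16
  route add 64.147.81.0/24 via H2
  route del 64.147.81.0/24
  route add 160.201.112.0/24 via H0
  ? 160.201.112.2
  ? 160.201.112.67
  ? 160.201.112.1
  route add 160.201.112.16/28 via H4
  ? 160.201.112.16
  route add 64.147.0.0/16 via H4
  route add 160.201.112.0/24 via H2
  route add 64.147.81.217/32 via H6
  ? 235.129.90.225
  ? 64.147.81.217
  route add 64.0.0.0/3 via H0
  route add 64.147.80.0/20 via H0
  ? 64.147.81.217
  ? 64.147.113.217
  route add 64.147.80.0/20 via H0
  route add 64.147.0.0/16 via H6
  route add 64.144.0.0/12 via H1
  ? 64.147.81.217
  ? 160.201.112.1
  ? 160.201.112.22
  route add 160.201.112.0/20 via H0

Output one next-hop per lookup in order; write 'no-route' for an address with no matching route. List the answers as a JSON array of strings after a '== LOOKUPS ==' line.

Trace:
  + 160.201.0.0/16 (H4) depth=16
  - 160.201.0.0/16 clear@16
  + 64.147.81.0/24 (H2) depth=24
  - 64.147.81.0/24 clear@24
  + 160.201.112.0/24 (H0) depth=24
  ? 160.201.112.2  path d0:-→d1:-→d2:-→d3:-→d4:-→d5:-→d6:-→d7:-→d8:-→d9:-→d10:-→d11:-→d12:-→d13:-→d14:-→d15:-→d16:-→d17:-→d18:-→d19:-→d20:-→d21:-→d22:-→d23:-→d24:H0  best=H0
  ? 160.201.112.67  path d0:-→d1:-→d2:-→d3:-→d4:-→d5:-→d6:-→d7:-→d8:-→d9:-→d10:-→d11:-→d12:-→d13:-→d14:-→d15:-→d16:-→d17:-→d18:-→d19:-→d20:-→d21:-→d22:-→d23:-→d24:H0  best=H0
  ? 160.201.112.1  path d0:-→d1:-→d2:-→d3:-→d4:-→d5:-→d6:-→d7:-→d8:-→d9:-→d10:-→d11:-→d12:-→d13:-→d14:-→d15:-→d16:-→d17:-→d18:-→d19:-→d20:-→d21:-→d22:-→d23:-→d24:H0  best=H0
  + 160.201.112.16/28 (H4) depth=28
  ? 160.201.112.16  path d0:-→d1:-→d2:-→d3:-→d4:-→d5:-→d6:-→d7:-→d8:-→d9:-→d10:-→d11:-→d12:-→d13:-→d14:-→d15:-→d16:-→d17:-→d18:-→d19:-→d20:-→d21:-→d22:-→d23:-→d24:H0→d25:-→d26:-→d27:-→d28:H4  best=H4
  + 64.147.0.0/16 (H4) depth=16
  + 160.201.112.0/24 (H2) depth=24
  + 64.147.81.217/32 (H6) depth=32
  ? 235.129.90.225  path d0:-→d1:-  best=no-route
  ? 64.147.81.217  path d0:-→d1:-→d2:-→d3:-→d4:-→d5:-→d6:-→d7:-→d8:-→d9:-→d10:-→d11:-→d12:-→d13:-→d14:-→d15:-→d16:H4→d17:-→d18:-→d19:-→d20:-→d21:-→d22:-→d23:-→d24:-→d25:-→d26:-→d27:-→d28:-→d29:-→d30:-→d31:-→d32:H6  best=H6
  + 64.0.0.0/3 (H0) depth=3
  + 64.147.80.0/20 (H0) depth=20
  ? 64.147.81.217  path d0:-→d1:-→d2:-→d3:H0→d4:-→d5:-→d6:-→d7:-→d8:-→d9:-→d10:-→d11:-→d12:-→d13:-→d14:-→d15:-→d16:H4→d17:-→d18:-→d19:-→d20:H0→d21:-→d22:-→d23:-→d24:-→d25:-→d26:-→d27:-→d28:-→d29:-→d30:-→d31:-→d32:H6  best=H6
  ? 64.147.113.217  path d0:-→d1:-→d2:-→d3:H0→d4:-→d5:-→d6:-→d7:-→d8:-→d9:-→d10:-→d11:-→d12:-→d13:-→d14:-→d15:-→d16:H4→d17:-→d18:-  best=H4
  + 64.147.80.0/20 (H0) depth=20
  + 64.147.0.0/16 (H6) depth=16
  + 64.144.0.0/12 (H1) depth=12
  ? 64.147.81.217  path d0:-→d1:-→d2:-→d3:H0→d4:-→d5:-→d6:-→d7:-→d8:-→d9:-→d10:-→d11:-→d12:H1→d13:-→d14:-→d15:-→d16:H6→d17:-→d18:-→d19:-→d20:H0→d21:-→d22:-→d23:-→d24:-→d25:-→d26:-→d27:-→d28:-→d29:-→d30:-→d31:-→d32:H6  best=H6
  ? 160.201.112.1  path d0:-→d1:-→d2:-→d3:-→d4:-→d5:-→d6:-→d7:-→d8:-→d9:-→d10:-→d11:-→d12:-→d13:-→d14:-→d15:-→d16:-→d17:-→d18:-→d19:-→d20:-→d21:-→d22:-→d23:-→d24:H2→d25:-→d26:-→d27:-  best=H2
  ? 160.201.112.22  path d0:-→d1:-→d2:-→d3:-→d4:-→d5:-→d6:-→d7:-→d8:-→d9:-→d10:-→d11:-→d12:-→d13:-→d14:-→d15:-→d16:-→d17:-→d18:-→d19:-→d20:-→d21:-→d22:-→d23:-→d24:H2→d25:-→d26:-→d27:-→d28:H4  best=H4
  + 160.201.112.0/20 (H0) depth=20

== LOOKUPS ==
["H0","H0","H0","H4","no-route","H6","H6","H4","H6","H2","H4"]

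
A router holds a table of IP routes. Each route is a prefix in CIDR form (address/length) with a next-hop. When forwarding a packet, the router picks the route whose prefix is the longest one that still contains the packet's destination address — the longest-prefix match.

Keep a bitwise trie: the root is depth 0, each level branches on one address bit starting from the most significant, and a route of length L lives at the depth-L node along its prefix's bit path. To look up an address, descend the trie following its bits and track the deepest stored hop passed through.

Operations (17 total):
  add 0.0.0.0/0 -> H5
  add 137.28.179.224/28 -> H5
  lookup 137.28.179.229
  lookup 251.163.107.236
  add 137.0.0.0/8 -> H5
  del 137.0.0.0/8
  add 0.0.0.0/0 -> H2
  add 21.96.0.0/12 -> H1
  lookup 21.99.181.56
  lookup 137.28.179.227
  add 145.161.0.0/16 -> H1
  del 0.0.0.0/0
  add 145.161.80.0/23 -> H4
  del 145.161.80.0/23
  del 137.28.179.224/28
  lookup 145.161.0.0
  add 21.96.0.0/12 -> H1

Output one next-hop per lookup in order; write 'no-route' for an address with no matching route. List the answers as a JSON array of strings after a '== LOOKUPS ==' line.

Trace:
  add 0.0.0.0/0 -> H5 at depth 0
  add 137.28.179.224/28 -> H5 at depth 28
  Q 137.28.179.229: descend 1000100100011100101100111110 ; hops seen [H5,H5] ; pick H5
  Q 251.163.107.236: descend 1 ; hops seen [H5] ; pick H5
  add 137.0.0.0/8 -> H5 at depth 8
  del 137.0.0.0/8 (clear depth 8)
  add 0.0.0.0/0 -> H2 at depth 0
  add 21.96.0.0/12 -> H1 at depth 12
  Q 21.99.181.56: descend 000101010110 ; hops seen [H2,H1] ; pick H1
  Q 137.28.179.227: descend 1000100100011100101100111110 ; hops seen [H2,H5] ; pick H5
  add 145.161.0.0/16 -> H1 at depth 16
  del 0.0.0.0/0 (clear depth 0)
  add 145.161.80.0/23 -> H4 at depth 23
  del 145.161.80.0/23 (clear depth 23)
  del 137.28.179.224/28 (clear depth 28)
  Q 145.161.0.0: descend 10010001101000010 ; hops seen [H1] ; pick H1
  add 21.96.0.0/12 -> H1 at depth 12

== LOOKUPS ==
["H5","H5","H1","H5","H1"]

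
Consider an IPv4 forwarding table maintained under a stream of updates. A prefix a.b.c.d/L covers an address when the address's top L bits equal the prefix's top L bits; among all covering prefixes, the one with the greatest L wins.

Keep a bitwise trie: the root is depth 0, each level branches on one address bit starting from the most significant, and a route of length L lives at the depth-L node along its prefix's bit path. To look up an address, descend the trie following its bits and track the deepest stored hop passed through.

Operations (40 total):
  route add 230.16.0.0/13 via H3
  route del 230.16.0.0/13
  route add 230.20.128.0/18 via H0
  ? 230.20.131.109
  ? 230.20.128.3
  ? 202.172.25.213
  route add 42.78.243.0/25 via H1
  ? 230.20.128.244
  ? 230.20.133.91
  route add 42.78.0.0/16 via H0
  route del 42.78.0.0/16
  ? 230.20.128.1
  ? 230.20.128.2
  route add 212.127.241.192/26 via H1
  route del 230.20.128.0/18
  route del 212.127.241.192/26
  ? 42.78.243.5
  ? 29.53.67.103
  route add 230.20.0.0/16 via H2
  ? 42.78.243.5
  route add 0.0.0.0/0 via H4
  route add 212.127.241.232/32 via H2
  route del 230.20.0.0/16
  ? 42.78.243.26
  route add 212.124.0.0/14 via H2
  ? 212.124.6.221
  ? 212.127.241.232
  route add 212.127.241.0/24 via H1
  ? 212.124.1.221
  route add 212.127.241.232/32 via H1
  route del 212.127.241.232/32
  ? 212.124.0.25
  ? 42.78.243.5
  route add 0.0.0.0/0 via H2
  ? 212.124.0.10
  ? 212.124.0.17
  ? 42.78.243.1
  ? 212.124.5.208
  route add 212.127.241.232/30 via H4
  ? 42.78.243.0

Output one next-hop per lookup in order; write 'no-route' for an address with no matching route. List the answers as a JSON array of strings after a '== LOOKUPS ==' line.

Process each operation:
  add 230.16.0.0/13 -> H3 at depth 13
  del 230.16.0.0/13 (clear depth 13)
  add 230.20.128.0/18 -> H0 at depth 18
  lookup 230.20.131.109: bits 111001100001010010 walk d0:-→d1:-→d2:-→d3:-→d4:-→d5:-→d6:-→d7:-→d8:-→d9:-→d10:-→d11:-→d12:-→d13:-→d14:-→d15:-→d16:-→d17:-→d18:H0 -> H0
  lookup 230.20.128.3: bits 111001100001010010 walk d0:-→d1:-→d2:-→d3:-→d4:-→d5:-→d6:-→d7:-→d8:-→d9:-→d10:-→d11:-→d12:-→d13:-→d14:-→d15:-→d16:-→d17:-→d18:H0 -> H0
  lookup 202.172.25.213: bits 11 walk d0:-→d1:-→d2:- -> no-route
  add 42.78.243.0/25 -> H1 at depth 25
  lookup 230.20.128.244: bits 111001100001010010 walk d0:-→d1:-→d2:-→d3:-→d4:-→d5:-→d6:-→d7:-→d8:-→d9:-→d10:-→d11:-→d12:-→d13:-→d14:-→d15:-→d16:-→d17:-→d18:H0 -> H0
  lookup 230.20.133.91: bits 111001100001010010 walk d0:-→d1:-→d2:-→d3:-→d4:-→d5:-→d6:-→d7:-→d8:-→d9:-→d10:-→d11:-→d12:-→d13:-→d14:-→d15:-→d16:-→d17:-→d18:H0 -> H0
  add 42.78.0.0/16 -> H0 at depth 16
  del 42.78.0.0/16 (clear depth 16)
  lookup 230.20.128.1: bits 111001100001010010 walk d0:-→d1:-→d2:-→d3:-→d4:-→d5:-→d6:-→d7:-→d8:-→d9:-→d10:-→d11:-→d12:-→d13:-→d14:-→d15:-→d16:-→d17:-→d18:H0 -> H0
  lookup 230.20.128.2: bits 111001100001010010 walk d0:-→d1:-→d2:-→d3:-→d4:-→d5:-→d6:-→d7:-→d8:-→d9:-→d10:-→d11:-→d12:-→d13:-→d14:-→d15:-→d16:-→d17:-→d18:H0 -> H0
  add 212.127.241.192/26 -> H1 at depth 26
  del 230.20.128.0/18 (clear depth 18)
  del 212.127.241.192/26 (clear depth 26)
  lookup 42.78.243.5: bits 0010101001001110111100110 walk d0:-→d1:-→d2:-→d3:-→d4:-→d5:-→d6:-→d7:-→d8:-→d9:-→d10:-→d11:-→d12:-→d13:-→d14:-→d15:-→d16:-→d17:-→d18:-→d19:-→d20:-→d21:-→d22:-→d23:-→d24:-→d25:H1 -> H1
  lookup 29.53.67.103: bits 00 walk d0:-→d1:-→d2:- -> no-route
  add 230.20.0.0/16 -> H2 at depth 16
  lookup 42.78.243.5: bits 0010101001001110111100110 walk d0:-→d1:-→d2:-→d3:-→d4:-→d5:-→d6:-→d7:-→d8:-→d9:-→d10:-→d11:-→d12:-→d13:-→d14:-→d15:-→d16:-→d17:-→d18:-→d19:-→d20:-→d21:-→d22:-→d23:-→d24:-→d25:H1 -> H1
  add 0.0.0.0/0 -> H4 at depth 0
  add 212.127.241.232/32 -> H2 at depth 32
  del 230.20.0.0/16 (clear depth 16)
  lookup 42.78.243.26: bits 0010101001001110111100110 walk d0:H4→d1:-→d2:-→d3:-→d4:-→d5:-→d6:-→d7:-→d8:-→d9:-→d10:-→d11:-→d12:-→d13:-→d14:-→d15:-→d16:-→d17:-→d18:-→d19:-→d20:-→d21:-→d22:-→d23:-→d24:-→d25:H1 -> H1
  add 212.124.0.0/14 -> H2 at depth 14
  lookup 212.124.6.221: bits 11010100011111 walk d0:H4→d1:-→d2:-→d3:-→d4:-→d5:-→d6:-→d7:-→d8:-→d9:-→d10:-→d11:-→d12:-→d13:-→d14:H2 -> H2
  lookup 212.127.241.232: bits 11010100011111111111000111101000 walk d0:H4→d1:-→d2:-→d3:-→d4:-→d5:-→d6:-→d7:-→d8:-→d9:-→d10:-→d11:-→d12:-→d13:-→d14:H2→d15:-→d16:-→d17:-→d18:-→d19:-→d20:-→d21:-→d22:-→d23:-→d24:-→d25:-→d26:-→d27:-→d28:-→d29:-→d30:-→d31:-→d32:H2 -> H2
  add 212.127.241.0/24 -> H1 at depth 24
  lookup 212.124.1.221: bits 11010100011111 walk d0:H4→d1:-→d2:-→d3:-→d4:-→d5:-→d6:-→d7:-→d8:-→d9:-→d10:-→d11:-→d12:-→d13:-→d14:H2 -> H2
  add 212.127.241.232/32 -> H1 at depth 32
  del 212.127.241.232/32 (clear depth 32)
  lookup 212.124.0.25: bits 11010100011111 walk d0:H4→d1:-→d2:-→d3:-→d4:-→d5:-→d6:-→d7:-→d8:-→d9:-→d10:-→d11:-→d12:-→d13:-→d14:H2 -> H2
  lookup 42.78.243.5: bits 0010101001001110111100110 walk d0:H4→d1:-→d2:-→d3:-→d4:-→d5:-→d6:-→d7:-→d8:-→d9:-→d10:-→d11:-→d12:-→d13:-→d14:-→d15:-→d16:-→d17:-→d18:-→d19:-→d20:-→d21:-→d22:-→d23:-→d24:-→d25:H1 -> H1
  add 0.0.0.0/0 -> H2 at depth 0
  lookup 212.124.0.10: bits 11010100011111 walk d0:H2→d1:-→d2:-→d3:-→d4:-→d5:-→d6:-→d7:-→d8:-→d9:-→d10:-→d11:-→d12:-→d13:-→d14:H2 -> H2
  lookup 212.124.0.17: bits 11010100011111 walk d0:H2→d1:-→d2:-→d3:-→d4:-→d5:-→d6:-→d7:-→d8:-→d9:-→d10:-→d11:-→d12:-→d13:-→d14:H2 -> H2
  lookup 42.78.243.1: bits 0010101001001110111100110 walk d0:H2→d1:-→d2:-→d3:-→d4:-→d5:-→d6:-→d7:-→d8:-→d9:-→d10:-→d11:-→d12:-→d13:-→d14:-→d15:-→d16:-→d17:-→d18:-→d19:-→d20:-→d21:-→d22:-→d23:-→d24:-→d25:H1 -> H1
  lookup 212.124.5.208: bits 11010100011111 walk d0:H2→d1:-→d2:-→d3:-→d4:-→d5:-→d6:-→d7:-→d8:-→d9:-→d10:-→d11:-→d12:-→d13:-→d14:H2 -> H2
  add 212.127.241.232/30 -> H4 at depth 30
  lookup 42.78.243.0: bits 0010101001001110111100110 walk d0:H2→d1:-→d2:-→d3:-→d4:-→d5:-→d6:-→d7:-→d8:-→d9:-→d10:-→d11:-→d12:-→d13:-→d14:-→d15:-→d16:-→d17:-→d18:-→d19:-→d20:-→d21:-→d22:-→d23:-→d24:-→d25:H1 -> H1

== LOOKUPS ==
["H0","H0","no-route","H0","H0","H0","H0","H1","no-route","H1","H1","H2","H2","H2","H2","H1","H2","H2","H1","H2","H1"]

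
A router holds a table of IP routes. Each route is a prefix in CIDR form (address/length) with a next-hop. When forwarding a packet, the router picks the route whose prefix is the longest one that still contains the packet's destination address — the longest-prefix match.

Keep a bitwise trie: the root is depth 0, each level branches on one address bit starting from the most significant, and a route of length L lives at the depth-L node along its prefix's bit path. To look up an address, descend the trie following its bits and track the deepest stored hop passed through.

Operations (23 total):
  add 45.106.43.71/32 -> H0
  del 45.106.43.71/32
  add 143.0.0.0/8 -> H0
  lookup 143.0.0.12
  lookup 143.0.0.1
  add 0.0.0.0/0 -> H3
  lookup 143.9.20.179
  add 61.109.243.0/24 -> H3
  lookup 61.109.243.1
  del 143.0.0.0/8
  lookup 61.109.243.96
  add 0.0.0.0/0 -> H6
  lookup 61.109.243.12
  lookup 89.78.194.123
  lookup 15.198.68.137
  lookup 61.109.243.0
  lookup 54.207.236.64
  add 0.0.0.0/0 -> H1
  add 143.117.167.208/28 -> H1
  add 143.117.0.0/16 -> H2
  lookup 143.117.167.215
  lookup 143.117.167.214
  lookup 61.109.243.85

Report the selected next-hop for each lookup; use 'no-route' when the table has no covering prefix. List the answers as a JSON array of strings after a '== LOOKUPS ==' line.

Trace:
  + 45.106.43.71/32 (H0) depth=32
  - 45.106.43.71/32 clear@32
  + 143.0.0.0/8 (H0) depth=8
  lookup 143.0.0.12: bits 10001111 walk d0:-→d1:-→d2:-→d3:-→d4:-→d5:-→d6:-→d7:-→d8:H0 -> H0
  lookup 143.0.0.1: bits 10001111 walk d0:-→d1:-→d2:-→d3:-→d4:-→d5:-→d6:-→d7:-→d8:H0 -> H0
  + 0.0.0.0/0 (H3) depth=0
  lookup 143.9.20.179: bits 10001111 walk d0:H3→d1:-→d2:-→d3:-→d4:-→d5:-→d6:-→d7:-→d8:H0 -> H0
  + 61.109.243.0/24 (H3) depth=24
  lookup 61.109.243.1: bits 001111010110110111110011 walk d0:H3→d1:-→d2:-→d3:-→d4:-→d5:-→d6:-→d7:-→d8:-→d9:-→d10:-→d11:-→d12:-→d13:-→d14:-→d15:-→d16:-→d17:-→d18:-→d19:-→d20:-→d21:-→d22:-→d23:-→d24:H3 -> H3
  - 143.0.0.0/8 clear@8
  lookup 61.109.243.96: bits 001111010110110111110011 walk d0:H3→d1:-→d2:-→d3:-→d4:-→d5:-→d6:-→d7:-→d8:-→d9:-→d10:-→d11:-→d12:-→d13:-→d14:-→d15:-→d16:-→d17:-→d18:-→d19:-→d20:-→d21:-→d22:-→d23:-→d24:H3 -> H3
  + 0.0.0.0/0 (H6) depth=0
  lookup 61.109.243.12: bits 001111010110110111110011 walk d0:H6→d1:-→d2:-→d3:-→d4:-→d5:-→d6:-→d7:-→d8:-→d9:-→d10:-→d11:-→d12:-→d13:-→d14:-→d15:-→d16:-→d17:-→d18:-→d19:-→d20:-→d21:-→d22:-→d23:-→d24:H3 -> H3
  lookup 89.78.194.123: bits 0 walk d0:H6→d1:- -> H6
  lookup 15.198.68.137: bits 00 walk d0:H6→d1:-→d2:- -> H6
  lookup 61.109.243.0: bits 001111010110110111110011 walk d0:H6→d1:-→d2:-→d3:-→d4:-→d5:-→d6:-→d7:-→d8:-→d9:-→d10:-→d11:-→d12:-→d13:-→d14:-→d15:-→d16:-→d17:-→d18:-→d19:-→d20:-→d21:-→d22:-→d23:-→d24:H3 -> H3
  lookup 54.207.236.64: bits 0011 walk d0:H6→d1:-→d2:-→d3:-→d4:- -> H6
  + 0.0.0.0/0 (H1) depth=0
  + 143.117.167.208/28 (H1) depth=28
  + 143.117.0.0/16 (H2) depth=16
  lookup 143.117.167.215: bits 1000111101110101101001111101 walk d0:H1→d1:-→d2:-→d3:-→d4:-→d5:-→d6:-→d7:-→d8:-→d9:-→d10:-→d11:-→d12:-→d13:-→d14:-→d15:-→d16:H2→d17:-→d18:-→d19:-→d20:-→d21:-→d22:-→d23:-→d24:-→d25:-→d26:-→d27:-→d28:H1 -> H1
  lookup 143.117.167.214: bits 1000111101110101101001111101 walk d0:H1→d1:-→d2:-→d3:-→d4:-→d5:-→d6:-→d7:-→d8:-→d9:-→d10:-→d11:-→d12:-→d13:-→d14:-→d15:-→d16:H2→d17:-→d18:-→d19:-→d20:-→d21:-→d22:-→d23:-→d24:-→d25:-→d26:-→d27:-→d28:H1 -> H1
  lookup 61.109.243.85: bits 001111010110110111110011 walk d0:H1→d1:-→d2:-→d3:-→d4:-→d5:-→d6:-→d7:-→d8:-→d9:-→d10:-→d11:-→d12:-→d13:-→d14:-→d15:-→d16:-→d17:-→d18:-→d19:-→d20:-→d21:-→d22:-→d23:-→d24:H3 -> H3

== LOOKUPS ==
["H0","H0","H0","H3","H3","H3","H6","H6","H3","H6","H1","H1","H3"]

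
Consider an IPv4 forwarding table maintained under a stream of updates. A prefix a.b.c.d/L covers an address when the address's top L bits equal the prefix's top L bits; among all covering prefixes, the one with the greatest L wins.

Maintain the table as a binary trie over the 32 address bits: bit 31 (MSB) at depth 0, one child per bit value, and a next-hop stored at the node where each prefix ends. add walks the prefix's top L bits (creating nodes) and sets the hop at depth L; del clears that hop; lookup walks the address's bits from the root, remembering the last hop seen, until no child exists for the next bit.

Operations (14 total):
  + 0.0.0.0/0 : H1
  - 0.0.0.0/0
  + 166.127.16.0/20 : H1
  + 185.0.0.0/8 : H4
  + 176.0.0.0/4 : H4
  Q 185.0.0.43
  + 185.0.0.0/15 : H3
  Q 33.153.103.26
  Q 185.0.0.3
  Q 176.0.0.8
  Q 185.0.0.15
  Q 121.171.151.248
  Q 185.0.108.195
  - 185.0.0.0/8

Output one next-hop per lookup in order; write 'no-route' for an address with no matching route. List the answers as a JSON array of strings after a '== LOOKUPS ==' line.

Trace:
  add 0.0.0.0/0 -> H1 at depth 0
  - 0.0.0.0/0 clear@0
  add 166.127.16.0/20 -> H1 at depth 20
  add 185.0.0.0/8 -> H4 at depth 8
  add 176.0.0.0/4 -> H4 at depth 4
  Q 185.0.0.43: descend 10111001 ; hops seen [H4,H4] ; pick H4
  add 185.0.0.0/15 -> H3 at depth 15
  Q 33.153.103.26: descend ε ; hops seen [∅] ; pick no-route
  Q 185.0.0.3: descend 101110010000000 ; hops seen [H4,H4,H3] ; pick H3
  Q 176.0.0.8: descend 1011 ; hops seen [H4] ; pick H4
  Q 185.0.0.15: descend 101110010000000 ; hops seen [H4,H4,H3] ; pick H3
  Q 121.171.151.248: descend ε ; hops seen [∅] ; pick no-route
  Q 185.0.108.195: descend 101110010000000 ; hops seen [H4,H4,H3] ; pick H3
  - 185.0.0.0/8 clear@8

== LOOKUPS ==
["H4","no-route","H3","H4","H3","no-route","H3"]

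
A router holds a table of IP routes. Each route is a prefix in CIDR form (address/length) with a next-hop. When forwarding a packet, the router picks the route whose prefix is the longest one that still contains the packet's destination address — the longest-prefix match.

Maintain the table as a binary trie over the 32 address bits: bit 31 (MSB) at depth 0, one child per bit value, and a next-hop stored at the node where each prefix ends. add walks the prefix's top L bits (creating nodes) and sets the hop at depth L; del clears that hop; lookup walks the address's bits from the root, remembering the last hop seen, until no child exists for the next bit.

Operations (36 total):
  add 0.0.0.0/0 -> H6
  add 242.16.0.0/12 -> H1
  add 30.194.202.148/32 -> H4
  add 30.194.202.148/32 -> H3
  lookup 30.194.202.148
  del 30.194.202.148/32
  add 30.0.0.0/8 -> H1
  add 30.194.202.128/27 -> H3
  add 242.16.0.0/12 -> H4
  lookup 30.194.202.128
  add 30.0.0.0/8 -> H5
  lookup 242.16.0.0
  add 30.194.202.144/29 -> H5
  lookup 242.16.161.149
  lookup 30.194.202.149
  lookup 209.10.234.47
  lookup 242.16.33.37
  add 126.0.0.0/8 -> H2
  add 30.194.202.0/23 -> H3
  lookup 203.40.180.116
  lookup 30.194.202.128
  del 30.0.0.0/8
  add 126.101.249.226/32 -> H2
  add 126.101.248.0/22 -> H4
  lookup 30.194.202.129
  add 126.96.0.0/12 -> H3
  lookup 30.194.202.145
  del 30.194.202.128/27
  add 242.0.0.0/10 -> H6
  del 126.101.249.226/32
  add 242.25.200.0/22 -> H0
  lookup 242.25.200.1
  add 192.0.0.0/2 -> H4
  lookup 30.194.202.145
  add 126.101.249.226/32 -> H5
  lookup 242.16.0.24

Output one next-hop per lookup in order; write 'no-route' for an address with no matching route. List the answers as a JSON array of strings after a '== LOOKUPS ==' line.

Trace:
  + 0.0.0.0/0 (H6) depth=0
  + 242.16.0.0/12 (H1) depth=12
  + 30.194.202.148/32 (H4) depth=32
  + 30.194.202.148/32 (H3) depth=32
  Q 30.194.202.148: descend 00011110110000101100101010010100 ; hops seen [H6,H3] ; pick H3
  del 30.194.202.148/32 (clear depth 32)
  + 30.0.0.0/8 (H1) depth=8
  + 30.194.202.128/27 (H3) depth=27
  + 242.16.0.0/12 (H4) depth=12
  Q 30.194.202.128: descend 000111101100001011001010100 ; hops seen [H6,H1,H3] ; pick H3
  + 30.0.0.0/8 (H5) depth=8
  Q 242.16.0.0: descend 111100100001 ; hops seen [H6,H4] ; pick H4
  + 30.194.202.144/29 (H5) depth=29
  Q 242.16.161.149: descend 111100100001 ; hops seen [H6,H4] ; pick H4
  Q 30.194.202.149: descend 0001111011000010110010101001010 ; hops seen [H6,H5,H3,H5] ; pick H5
  Q 209.10.234.47: descend 11 ; hops seen [H6] ; pick H6
  Q 242.16.33.37: descend 111100100001 ; hops seen [H6,H4] ; pick H4
  + 126.0.0.0/8 (H2) depth=8
  + 30.194.202.0/23 (H3) depth=23
  Q 203.40.180.116: descend 11 ; hops seen [H6] ; pick H6
  Q 30.194.202.128: descend 000111101100001011001010100 ; hops seen [H6,H5,H3,H3] ; pick H3
  del 30.0.0.0/8 (clear depth 8)
  + 126.101.249.226/32 (H2) depth=32
  + 126.101.248.0/22 (H4) depth=22
  Q 30.194.202.129: descend 000111101100001011001010100 ; hops seen [H6,H3,H3] ; pick H3
  + 126.96.0.0/12 (H3) depth=12
  Q 30.194.202.145: descend 00011110110000101100101010010 ; hops seen [H6,H3,H3,H5] ; pick H5
  del 30.194.202.128/27 (clear depth 27)
  + 242.0.0.0/10 (H6) depth=10
  del 126.101.249.226/32 (clear depth 32)
  + 242.25.200.0/22 (H0) depth=22
  Q 242.25.200.1: descend 1111001000011001110010 ; hops seen [H6,H6,H4,H0] ; pick H0
  + 192.0.0.0/2 (H4) depth=2
  Q 30.194.202.145: descend 00011110110000101100101010010 ; hops seen [H6,H3,H5] ; pick H5
  + 126.101.249.226/32 (H5) depth=32
  Q 242.16.0.24: descend 111100100001 ; hops seen [H6,H4,H6,H4] ; pick H4

== LOOKUPS ==
["H3","H3","H4","H4","H5","H6","H4","H6","H3","H3","H5","H0","H5","H4"]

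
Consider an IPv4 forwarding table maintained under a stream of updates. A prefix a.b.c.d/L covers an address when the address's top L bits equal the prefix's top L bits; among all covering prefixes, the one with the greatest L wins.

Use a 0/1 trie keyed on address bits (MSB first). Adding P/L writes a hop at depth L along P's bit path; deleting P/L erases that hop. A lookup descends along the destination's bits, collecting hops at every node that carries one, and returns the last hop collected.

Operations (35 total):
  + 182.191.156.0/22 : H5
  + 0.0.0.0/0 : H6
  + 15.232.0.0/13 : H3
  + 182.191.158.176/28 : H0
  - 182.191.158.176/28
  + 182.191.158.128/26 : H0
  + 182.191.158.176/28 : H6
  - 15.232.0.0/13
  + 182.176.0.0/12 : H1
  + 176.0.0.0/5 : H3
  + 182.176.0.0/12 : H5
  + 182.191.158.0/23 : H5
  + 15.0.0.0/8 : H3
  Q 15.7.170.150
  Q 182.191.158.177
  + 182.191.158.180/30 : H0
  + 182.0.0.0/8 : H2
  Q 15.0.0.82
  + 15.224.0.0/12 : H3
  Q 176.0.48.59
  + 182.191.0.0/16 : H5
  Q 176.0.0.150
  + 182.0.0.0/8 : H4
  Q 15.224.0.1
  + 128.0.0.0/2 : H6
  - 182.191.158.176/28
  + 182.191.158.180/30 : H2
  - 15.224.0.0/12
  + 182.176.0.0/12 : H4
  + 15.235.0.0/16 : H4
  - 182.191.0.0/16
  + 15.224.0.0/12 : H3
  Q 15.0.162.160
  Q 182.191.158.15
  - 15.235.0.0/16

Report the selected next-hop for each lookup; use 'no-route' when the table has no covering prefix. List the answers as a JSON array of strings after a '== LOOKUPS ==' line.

Process each operation:
  add 182.191.156.0/22 -> H5 at depth 22
  add 0.0.0.0/0 -> H6 at depth 0
  add 15.232.0.0/13 -> H3 at depth 13
  add 182.191.158.176/28 -> H0 at depth 28
  del 182.191.158.176/28 (clear depth 28)
  add 182.191.158.128/26 -> H0 at depth 26
  add 182.191.158.176/28 -> H6 at depth 28
  del 15.232.0.0/13 (clear depth 13)
  add 182.176.0.0/12 -> H1 at depth 12
  add 176.0.0.0/5 -> H3 at depth 5
  add 182.176.0.0/12 -> H5 at depth 12
  add 182.191.158.0/23 -> H5 at depth 23
  add 15.0.0.0/8 -> H3 at depth 8
  Q 15.7.170.150: descend 00001111 ; hops seen [H6,H3] ; pick H3
  Q 182.191.158.177: descend 1011011010111111100111101011 ; hops seen [H6,H3,H5,H5,H5,H0,H6] ; pick H6
  add 182.191.158.180/30 -> H0 at depth 30
  add 182.0.0.0/8 -> H2 at depth 8
  Q 15.0.0.82: descend 00001111 ; hops seen [H6,H3] ; pick H3
  add 15.224.0.0/12 -> H3 at depth 12
  Q 176.0.48.59: descend 10110 ; hops seen [H6,H3] ; pick H3
  add 182.191.0.0/16 -> H5 at depth 16
  Q 176.0.0.150: descend 10110 ; hops seen [H6,H3] ; pick H3
  add 182.0.0.0/8 -> H4 at depth 8
  Q 15.224.0.1: descend 000011111110 ; hops seen [H6,H3,H3] ; pick H3
  add 128.0.0.0/2 -> H6 at depth 2
  del 182.191.158.176/28 (clear depth 28)
  add 182.191.158.180/30 -> H2 at depth 30
  del 15.224.0.0/12 (clear depth 12)
  add 182.176.0.0/12 -> H4 at depth 12
  add 15.235.0.0/16 -> H4 at depth 16
  del 182.191.0.0/16 (clear depth 16)
  add 15.224.0.0/12 -> H3 at depth 12
  Q 15.0.162.160: descend 00001111 ; hops seen [H6,H3] ; pick H3
  Q 182.191.158.15: descend 101101101011111110011110 ; hops seen [H6,H6,H3,H4,H4,H5,H5] ; pick H5
  del 15.235.0.0/16 (clear depth 16)

== LOOKUPS ==
["H3","H6","H3","H3","H3","H3","H3","H5"]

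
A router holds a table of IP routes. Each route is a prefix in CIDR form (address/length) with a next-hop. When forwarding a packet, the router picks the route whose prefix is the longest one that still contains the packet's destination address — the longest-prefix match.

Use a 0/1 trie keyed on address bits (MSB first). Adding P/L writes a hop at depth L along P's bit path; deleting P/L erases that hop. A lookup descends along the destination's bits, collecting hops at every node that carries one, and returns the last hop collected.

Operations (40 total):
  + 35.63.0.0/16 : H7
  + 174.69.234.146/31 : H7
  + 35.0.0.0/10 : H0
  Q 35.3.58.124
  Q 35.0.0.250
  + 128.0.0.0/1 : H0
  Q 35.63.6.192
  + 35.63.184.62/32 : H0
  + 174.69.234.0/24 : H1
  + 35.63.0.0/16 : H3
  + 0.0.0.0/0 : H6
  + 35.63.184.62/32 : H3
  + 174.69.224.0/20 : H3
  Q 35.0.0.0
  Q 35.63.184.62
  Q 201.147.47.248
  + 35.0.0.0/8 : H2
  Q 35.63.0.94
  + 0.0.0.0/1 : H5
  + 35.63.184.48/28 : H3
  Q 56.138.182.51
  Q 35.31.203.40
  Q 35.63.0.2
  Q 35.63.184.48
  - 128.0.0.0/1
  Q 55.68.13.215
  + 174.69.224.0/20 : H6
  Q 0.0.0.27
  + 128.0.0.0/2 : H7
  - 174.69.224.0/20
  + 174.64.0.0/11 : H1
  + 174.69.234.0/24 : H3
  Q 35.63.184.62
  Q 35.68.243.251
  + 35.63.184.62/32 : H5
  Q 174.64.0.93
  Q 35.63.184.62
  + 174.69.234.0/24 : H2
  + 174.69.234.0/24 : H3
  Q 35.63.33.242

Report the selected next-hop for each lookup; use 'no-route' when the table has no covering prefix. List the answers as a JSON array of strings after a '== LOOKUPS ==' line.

Trace:
  + 35.63.0.0/16 (H7) depth=16
  + 174.69.234.146/31 (H7) depth=31
  + 35.0.0.0/10 (H0) depth=10
  Q 35.3.58.124: descend 0010001100 ; hops seen [H0] ; pick H0
  Q 35.0.0.250: descend 0010001100 ; hops seen [H0] ; pick H0
  + 128.0.0.0/1 (H0) depth=1
  Q 35.63.6.192: descend 0010001100111111 ; hops seen [H0,H7] ; pick H7
  + 35.63.184.62/32 (H0) depth=32
  + 174.69.234.0/24 (H1) depth=24
  + 35.63.0.0/16 (H3) depth=16
  + 0.0.0.0/0 (H6) depth=0
  + 35.63.184.62/32 (H3) depth=32
  + 174.69.224.0/20 (H3) depth=20
  Q 35.0.0.0: descend 0010001100 ; hops seen [H6,H0] ; pick H0
  Q 35.63.184.62: descend 00100011001111111011100000111110 ; hops seen [H6,H0,H3,H3] ; pick H3
  Q 201.147.47.248: descend 1 ; hops seen [H6,H0] ; pick H0
  + 35.0.0.0/8 (H2) depth=8
  Q 35.63.0.94: descend 0010001100111111 ; hops seen [H6,H2,H0,H3] ; pick H3
  + 0.0.0.0/1 (H5) depth=1
  + 35.63.184.48/28 (H3) depth=28
  Q 56.138.182.51: descend 001 ; hops seen [H6,H5] ; pick H5
  Q 35.31.203.40: descend 0010001100 ; hops seen [H6,H5,H2,H0] ; pick H0
  Q 35.63.0.2: descend 0010001100111111 ; hops seen [H6,H5,H2,H0,H3] ; pick H3
  Q 35.63.184.48: descend 0010001100111111101110000011 ; hops seen [H6,H5,H2,H0,H3,H3] ; pick H3
  - 128.0.0.0/1 clear@1
  Q 55.68.13.215: descend 001 ; hops seen [H6,H5] ; pick H5
  + 174.69.224.0/20 (H6) depth=20
  Q 0.0.0.27: descend 00 ; hops seen [H6,H5] ; pick H5
  + 128.0.0.0/2 (H7) depth=2
  - 174.69.224.0/20 clear@20
  + 174.64.0.0/11 (H1) depth=11
  + 174.69.234.0/24 (H3) depth=24
  Q 35.63.184.62: descend 00100011001111111011100000111110 ; hops seen [H6,H5,H2,H0,H3,H3,H3] ; pick H3
  Q 35.68.243.251: descend 001000110 ; hops seen [H6,H5,H2] ; pick H2
  + 35.63.184.62/32 (H5) depth=32
  Q 174.64.0.93: descend 1010111001000 ; hops seen [H6,H7,H1] ; pick H1
  Q 35.63.184.62: descend 00100011001111111011100000111110 ; hops seen [H6,H5,H2,H0,H3,H3,H5] ; pick H5
  + 174.69.234.0/24 (H2) depth=24
  + 174.69.234.0/24 (H3) depth=24
  Q 35.63.33.242: descend 0010001100111111 ; hops seen [H6,H5,H2,H0,H3] ; pick H3

== LOOKUPS ==
["H0","H0","H7","H0","H3","H0","H3","H5","H0","H3","H3","H5","H5","H3","H2","H1","H5","H3"]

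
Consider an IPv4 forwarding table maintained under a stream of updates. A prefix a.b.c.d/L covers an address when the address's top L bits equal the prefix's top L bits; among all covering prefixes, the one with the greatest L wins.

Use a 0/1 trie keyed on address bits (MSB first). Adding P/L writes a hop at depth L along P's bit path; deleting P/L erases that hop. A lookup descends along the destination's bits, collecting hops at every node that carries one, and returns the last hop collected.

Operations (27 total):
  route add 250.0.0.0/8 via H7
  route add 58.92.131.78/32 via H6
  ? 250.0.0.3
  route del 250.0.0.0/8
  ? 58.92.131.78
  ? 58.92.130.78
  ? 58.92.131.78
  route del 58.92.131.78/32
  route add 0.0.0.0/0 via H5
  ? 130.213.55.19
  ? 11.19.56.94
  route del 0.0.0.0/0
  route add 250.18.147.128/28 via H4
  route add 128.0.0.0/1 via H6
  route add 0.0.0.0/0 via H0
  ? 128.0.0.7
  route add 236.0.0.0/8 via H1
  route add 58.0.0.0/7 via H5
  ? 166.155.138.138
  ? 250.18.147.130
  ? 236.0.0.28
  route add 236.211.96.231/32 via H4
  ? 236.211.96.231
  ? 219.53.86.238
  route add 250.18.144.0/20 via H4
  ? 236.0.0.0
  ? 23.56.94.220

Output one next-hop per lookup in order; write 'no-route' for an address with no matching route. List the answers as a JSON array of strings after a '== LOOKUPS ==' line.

Apply in order:
  + 250.0.0.0/8 (H7) depth=8
  + 58.92.131.78/32 (H6) depth=32
  ? 250.0.0.3  path d0:-→d1:-→d2:-→d3:-→d4:-→d5:-→d6:-→d7:-→d8:H7  best=H7
  del 250.0.0.0/8 (clear depth 8)
  ? 58.92.131.78  path d0:-→d1:-→d2:-→d3:-→d4:-→d5:-→d6:-→d7:-→d8:-→d9:-→d10:-→d11:-→d12:-→d13:-→d14:-→d15:-→d16:-→d17:-→d18:-→d19:-→d20:-→d21:-→d22:-→d23:-→d24:-→d25:-→d26:-→d27:-→d28:-→d29:-→d30:-→d31:-→d32:H6  best=H6
  ? 58.92.130.78  path d0:-→d1:-→d2:-→d3:-→d4:-→d5:-→d6:-→d7:-→d8:-→d9:-→d10:-→d11:-→d12:-→d13:-→d14:-→d15:-→d16:-→d17:-→d18:-→d19:-→d20:-→d21:-→d22:-→d23:-  best=no-route
  ? 58.92.131.78  path d0:-→d1:-→d2:-→d3:-→d4:-→d5:-→d6:-→d7:-→d8:-→d9:-→d10:-→d11:-→d12:-→d13:-→d14:-→d15:-→d16:-→d17:-→d18:-→d19:-→d20:-→d21:-→d22:-→d23:-→d24:-→d25:-→d26:-→d27:-→d28:-→d29:-→d30:-→d31:-→d32:H6  best=H6
  del 58.92.131.78/32 (clear depth 32)
  + 0.0.0.0/0 (H5) depth=0
  ? 130.213.55.19  path d0:H5→d1:-  best=H5
  ? 11.19.56.94  path d0:H5→d1:-→d2:-  best=H5
  del 0.0.0.0/0 (clear depth 0)
  + 250.18.147.128/28 (H4) depth=28
  + 128.0.0.0/1 (H6) depth=1
  + 0.0.0.0/0 (H0) depth=0
  ? 128.0.0.7  path d0:H0→d1:H6  best=H6
  + 236.0.0.0/8 (H1) depth=8
  + 58.0.0.0/7 (H5) depth=7
  ? 166.155.138.138  path d0:H0→d1:H6  best=H6
  ? 250.18.147.130  path d0:H0→d1:H6→d2:-→d3:-→d4:-→d5:-→d6:-→d7:-→d8:-→d9:-→d10:-→d11:-→d12:-→d13:-→d14:-→d15:-→d16:-→d17:-→d18:-→d19:-→d20:-→d21:-→d22:-→d23:-→d24:-→d25:-→d26:-→d27:-→d28:H4  best=H4
  ? 236.0.0.28  path d0:H0→d1:H6→d2:-→d3:-→d4:-→d5:-→d6:-→d7:-→d8:H1  best=H1
  + 236.211.96.231/32 (H4) depth=32
  ? 236.211.96.231  path d0:H0→d1:H6→d2:-→d3:-→d4:-→d5:-→d6:-→d7:-→d8:H1→d9:-→d10:-→d11:-→d12:-→d13:-→d14:-→d15:-→d16:-→d17:-→d18:-→d19:-→d20:-→d21:-→d22:-→d23:-→d24:-→d25:-→d26:-→d27:-→d28:-→d29:-→d30:-→d31:-→d32:H4  best=H4
  ? 219.53.86.238  path d0:H0→d1:H6→d2:-  best=H6
  + 250.18.144.0/20 (H4) depth=20
  ? 236.0.0.0  path d0:H0→d1:H6→d2:-→d3:-→d4:-→d5:-→d6:-→d7:-→d8:H1  best=H1
  ? 23.56.94.220  path d0:H0→d1:-→d2:-  best=H0

== LOOKUPS ==
["H7","H6","no-route","H6","H5","H5","H6","H6","H4","H1","H4","H6","H1","H0"]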